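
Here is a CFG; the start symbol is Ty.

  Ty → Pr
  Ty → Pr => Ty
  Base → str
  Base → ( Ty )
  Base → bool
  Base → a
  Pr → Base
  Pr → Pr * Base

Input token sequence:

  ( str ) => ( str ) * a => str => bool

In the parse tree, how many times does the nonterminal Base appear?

[Ty [Pr [Base ( [Ty [Pr [Base str]]] )]] => [Ty [Pr [Pr [Base ( [Ty [Pr [Base str]]] )]] * [Base a]] => [Ty [Pr [Base str]] => [Ty [Pr [Base bool]]]]]]

7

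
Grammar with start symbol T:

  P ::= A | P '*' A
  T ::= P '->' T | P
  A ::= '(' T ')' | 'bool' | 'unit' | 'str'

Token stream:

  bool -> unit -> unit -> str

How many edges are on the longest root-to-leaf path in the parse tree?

[T [P [A bool]] -> [T [P [A unit]] -> [T [P [A unit]] -> [T [P [A str]]]]]]

6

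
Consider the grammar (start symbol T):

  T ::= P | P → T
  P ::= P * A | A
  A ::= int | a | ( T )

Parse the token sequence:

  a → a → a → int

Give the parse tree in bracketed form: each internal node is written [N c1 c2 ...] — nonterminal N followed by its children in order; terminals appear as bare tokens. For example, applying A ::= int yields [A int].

[T [P [A a]] → [T [P [A a]] → [T [P [A a]] → [T [P [A int]]]]]]

T
P → T
A → T
a → T
a → P → T
a → A → T
a → a → T
a → a → P → T
a → a → A → T
a → a → a → T
a → a → a → P
a → a → a → A
a → a → a → int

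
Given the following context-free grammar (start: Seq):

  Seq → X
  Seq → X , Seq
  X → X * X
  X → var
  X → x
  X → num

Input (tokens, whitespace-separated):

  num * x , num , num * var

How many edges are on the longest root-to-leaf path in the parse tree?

5

[Seq [X [X num] * [X x]] , [Seq [X num] , [Seq [X [X num] * [X var]]]]]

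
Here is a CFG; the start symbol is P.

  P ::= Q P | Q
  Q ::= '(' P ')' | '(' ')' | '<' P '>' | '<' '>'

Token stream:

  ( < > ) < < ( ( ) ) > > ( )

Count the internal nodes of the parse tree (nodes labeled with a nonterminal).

[P [Q ( [P [Q < >]] )] [P [Q < [P [Q < [P [Q ( [P [Q ( )]] )]] >]] >] [P [Q ( )]]]]

14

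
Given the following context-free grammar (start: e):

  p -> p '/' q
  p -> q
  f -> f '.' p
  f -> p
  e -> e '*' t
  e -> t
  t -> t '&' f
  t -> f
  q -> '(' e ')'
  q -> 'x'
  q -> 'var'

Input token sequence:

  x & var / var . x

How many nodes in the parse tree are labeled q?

[e [t [t [f [p [q x]]]] & [f [f [p [p [q var]] / [q var]]] . [p [q x]]]]]

4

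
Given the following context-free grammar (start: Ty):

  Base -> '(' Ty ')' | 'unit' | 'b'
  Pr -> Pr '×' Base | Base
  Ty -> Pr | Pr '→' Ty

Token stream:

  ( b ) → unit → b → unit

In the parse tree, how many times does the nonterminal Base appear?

[Ty [Pr [Base ( [Ty [Pr [Base b]]] )]] → [Ty [Pr [Base unit]] → [Ty [Pr [Base b]] → [Ty [Pr [Base unit]]]]]]

5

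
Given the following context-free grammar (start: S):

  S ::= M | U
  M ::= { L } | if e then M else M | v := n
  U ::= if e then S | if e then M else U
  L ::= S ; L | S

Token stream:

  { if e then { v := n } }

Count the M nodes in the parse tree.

[S [M { [L [S [U if e then [S [M { [L [S [M v := n]]] }]]]]] }]]

3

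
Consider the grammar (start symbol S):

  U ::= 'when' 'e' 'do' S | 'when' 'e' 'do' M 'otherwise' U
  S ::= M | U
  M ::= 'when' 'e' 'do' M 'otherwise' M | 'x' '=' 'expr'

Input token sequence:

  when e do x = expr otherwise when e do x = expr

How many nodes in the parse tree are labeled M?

[S [U when e do [M x = expr] otherwise [U when e do [S [M x = expr]]]]]

2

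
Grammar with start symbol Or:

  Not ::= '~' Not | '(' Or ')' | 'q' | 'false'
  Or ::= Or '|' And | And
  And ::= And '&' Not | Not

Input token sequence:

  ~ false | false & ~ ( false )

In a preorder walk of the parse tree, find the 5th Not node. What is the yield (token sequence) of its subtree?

[Or [Or [And [Not ~ [Not false]]]] | [And [And [Not false]] & [Not ~ [Not ( [Or [And [Not false]]] )]]]]

( false )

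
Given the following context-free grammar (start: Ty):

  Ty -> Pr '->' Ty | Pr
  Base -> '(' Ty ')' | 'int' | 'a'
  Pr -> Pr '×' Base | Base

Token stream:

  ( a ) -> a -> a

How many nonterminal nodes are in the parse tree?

12

[Ty [Pr [Base ( [Ty [Pr [Base a]]] )]] -> [Ty [Pr [Base a]] -> [Ty [Pr [Base a]]]]]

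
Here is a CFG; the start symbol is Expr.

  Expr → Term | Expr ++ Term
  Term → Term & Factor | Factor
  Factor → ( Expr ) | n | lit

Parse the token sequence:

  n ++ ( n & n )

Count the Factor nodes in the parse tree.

4

[Expr [Expr [Term [Factor n]]] ++ [Term [Factor ( [Expr [Term [Term [Factor n]] & [Factor n]]] )]]]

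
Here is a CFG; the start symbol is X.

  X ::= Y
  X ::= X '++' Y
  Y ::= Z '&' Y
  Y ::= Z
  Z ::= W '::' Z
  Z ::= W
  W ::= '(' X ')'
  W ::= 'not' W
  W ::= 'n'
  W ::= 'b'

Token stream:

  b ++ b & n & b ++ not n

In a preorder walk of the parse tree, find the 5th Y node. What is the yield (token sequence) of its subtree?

not n

[X [X [X [Y [Z [W b]]]] ++ [Y [Z [W b]] & [Y [Z [W n]] & [Y [Z [W b]]]]]] ++ [Y [Z [W not [W n]]]]]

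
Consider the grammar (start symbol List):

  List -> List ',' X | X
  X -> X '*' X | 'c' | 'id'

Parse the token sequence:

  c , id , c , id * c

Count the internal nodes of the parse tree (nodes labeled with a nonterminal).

[List [List [List [List [X c]] , [X id]] , [X c]] , [X [X id] * [X c]]]

10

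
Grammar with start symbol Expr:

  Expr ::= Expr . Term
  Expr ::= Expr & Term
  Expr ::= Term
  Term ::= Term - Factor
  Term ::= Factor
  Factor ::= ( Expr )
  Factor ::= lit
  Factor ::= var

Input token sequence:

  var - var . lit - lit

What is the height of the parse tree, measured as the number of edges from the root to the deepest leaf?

[Expr [Expr [Term [Term [Factor var]] - [Factor var]]] . [Term [Term [Factor lit]] - [Factor lit]]]

5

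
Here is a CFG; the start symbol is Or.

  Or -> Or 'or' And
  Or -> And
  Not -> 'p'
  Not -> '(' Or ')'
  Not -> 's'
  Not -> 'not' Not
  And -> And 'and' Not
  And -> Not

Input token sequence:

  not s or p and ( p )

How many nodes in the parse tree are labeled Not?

[Or [Or [And [Not not [Not s]]]] or [And [And [Not p]] and [Not ( [Or [And [Not p]]] )]]]

5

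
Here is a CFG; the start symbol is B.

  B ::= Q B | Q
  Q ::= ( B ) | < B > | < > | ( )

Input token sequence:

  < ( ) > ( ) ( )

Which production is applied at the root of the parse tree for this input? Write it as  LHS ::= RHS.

B ::= Q B

[B [Q < [B [Q ( )]] >] [B [Q ( )] [B [Q ( )]]]]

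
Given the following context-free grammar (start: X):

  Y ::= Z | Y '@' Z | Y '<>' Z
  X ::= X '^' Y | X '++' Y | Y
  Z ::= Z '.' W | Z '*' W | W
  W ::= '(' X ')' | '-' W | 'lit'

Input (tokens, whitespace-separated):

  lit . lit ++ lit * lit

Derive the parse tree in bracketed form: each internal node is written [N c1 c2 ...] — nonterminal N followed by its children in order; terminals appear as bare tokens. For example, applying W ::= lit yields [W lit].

[X [X [Y [Z [Z [W lit]] . [W lit]]]] ++ [Y [Z [Z [W lit]] * [W lit]]]]

X
X ++ Y
Y ++ Y
Z ++ Y
Z . W ++ Y
W . W ++ Y
lit . W ++ Y
lit . lit ++ Y
lit . lit ++ Z
lit . lit ++ Z * W
lit . lit ++ W * W
lit . lit ++ lit * W
lit . lit ++ lit * lit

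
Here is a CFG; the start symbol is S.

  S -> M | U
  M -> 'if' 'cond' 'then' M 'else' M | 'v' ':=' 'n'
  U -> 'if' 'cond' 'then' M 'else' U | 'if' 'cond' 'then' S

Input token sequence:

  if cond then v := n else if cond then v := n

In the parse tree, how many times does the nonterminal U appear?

2

[S [U if cond then [M v := n] else [U if cond then [S [M v := n]]]]]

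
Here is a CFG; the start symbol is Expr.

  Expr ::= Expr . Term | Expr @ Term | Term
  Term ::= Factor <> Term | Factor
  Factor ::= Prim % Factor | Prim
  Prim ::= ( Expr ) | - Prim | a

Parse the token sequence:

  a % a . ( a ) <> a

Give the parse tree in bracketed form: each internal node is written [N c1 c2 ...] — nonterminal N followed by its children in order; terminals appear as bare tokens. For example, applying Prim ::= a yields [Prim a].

Expr
Expr . Term
Term . Term
Factor . Term
Prim % Factor . Term
a % Factor . Term
a % Prim . Term
a % a . Term
a % a . Factor <> Term
a % a . Prim <> Term
a % a . ( Expr ) <> Term
a % a . ( Term ) <> Term
a % a . ( Factor ) <> Term
a % a . ( Prim ) <> Term
a % a . ( a ) <> Term
a % a . ( a ) <> Factor
a % a . ( a ) <> Prim
a % a . ( a ) <> a

[Expr [Expr [Term [Factor [Prim a] % [Factor [Prim a]]]]] . [Term [Factor [Prim ( [Expr [Term [Factor [Prim a]]]] )]] <> [Term [Factor [Prim a]]]]]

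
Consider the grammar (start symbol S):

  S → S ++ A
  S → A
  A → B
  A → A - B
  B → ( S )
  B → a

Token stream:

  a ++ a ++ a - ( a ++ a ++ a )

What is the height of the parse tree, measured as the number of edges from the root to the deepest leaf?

[S [S [S [A [B a]]] ++ [A [B a]]] ++ [A [A [B a]] - [B ( [S [S [S [A [B a]]] ++ [A [B a]]] ++ [A [B a]]] )]]]

8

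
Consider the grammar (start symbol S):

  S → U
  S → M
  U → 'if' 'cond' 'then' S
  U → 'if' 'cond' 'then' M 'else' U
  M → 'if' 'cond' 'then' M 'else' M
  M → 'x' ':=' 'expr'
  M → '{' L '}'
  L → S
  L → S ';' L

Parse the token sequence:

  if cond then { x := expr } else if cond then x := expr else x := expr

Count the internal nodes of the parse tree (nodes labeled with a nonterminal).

[S [M if cond then [M { [L [S [M x := expr]]] }] else [M if cond then [M x := expr] else [M x := expr]]]]

9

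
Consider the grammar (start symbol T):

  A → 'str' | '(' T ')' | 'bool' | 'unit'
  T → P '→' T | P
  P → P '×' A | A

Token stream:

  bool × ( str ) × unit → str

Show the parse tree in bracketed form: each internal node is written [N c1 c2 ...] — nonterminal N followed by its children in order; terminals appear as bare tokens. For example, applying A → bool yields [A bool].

[T [P [P [P [A bool]] × [A ( [T [P [A str]]] )]] × [A unit]] → [T [P [A str]]]]

T
P → T
P × A → T
P × A × A → T
A × A × A → T
bool × A × A → T
bool × ( T ) × A → T
bool × ( P ) × A → T
bool × ( A ) × A → T
bool × ( str ) × A → T
bool × ( str ) × unit → T
bool × ( str ) × unit → P
bool × ( str ) × unit → A
bool × ( str ) × unit → str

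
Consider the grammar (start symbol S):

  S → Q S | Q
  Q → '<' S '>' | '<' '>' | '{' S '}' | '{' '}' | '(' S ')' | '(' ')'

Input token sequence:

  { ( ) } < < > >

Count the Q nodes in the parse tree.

[S [Q { [S [Q ( )]] }] [S [Q < [S [Q < >]] >]]]

4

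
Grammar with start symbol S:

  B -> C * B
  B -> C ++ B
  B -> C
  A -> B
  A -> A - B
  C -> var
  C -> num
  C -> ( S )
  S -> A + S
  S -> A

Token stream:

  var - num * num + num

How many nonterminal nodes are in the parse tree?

[S [A [A [B [C var]]] - [B [C num] * [B [C num]]]] + [S [A [B [C num]]]]]

13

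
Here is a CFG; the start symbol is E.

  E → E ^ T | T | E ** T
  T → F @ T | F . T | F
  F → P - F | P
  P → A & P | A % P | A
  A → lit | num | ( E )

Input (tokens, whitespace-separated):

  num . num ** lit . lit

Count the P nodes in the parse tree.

[E [E [T [F [P [A num]]] . [T [F [P [A num]]]]]] ** [T [F [P [A lit]]] . [T [F [P [A lit]]]]]]

4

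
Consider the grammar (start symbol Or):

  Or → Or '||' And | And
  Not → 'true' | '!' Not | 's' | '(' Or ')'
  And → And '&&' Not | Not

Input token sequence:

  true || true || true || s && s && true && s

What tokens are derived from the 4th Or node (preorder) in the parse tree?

true

[Or [Or [Or [Or [And [Not true]]] || [And [Not true]]] || [And [Not true]]] || [And [And [And [And [Not s]] && [Not s]] && [Not true]] && [Not s]]]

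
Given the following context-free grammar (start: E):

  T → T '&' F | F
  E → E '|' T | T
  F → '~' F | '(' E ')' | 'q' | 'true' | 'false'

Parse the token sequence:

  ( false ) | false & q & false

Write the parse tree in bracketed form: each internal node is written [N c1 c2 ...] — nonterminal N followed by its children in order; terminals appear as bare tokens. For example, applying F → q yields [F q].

E
E | T
T | T
F | T
( E ) | T
( T ) | T
( F ) | T
( false ) | T
( false ) | T & F
( false ) | T & F & F
( false ) | F & F & F
( false ) | false & F & F
( false ) | false & q & F
( false ) | false & q & false

[E [E [T [F ( [E [T [F false]]] )]]] | [T [T [T [F false]] & [F q]] & [F false]]]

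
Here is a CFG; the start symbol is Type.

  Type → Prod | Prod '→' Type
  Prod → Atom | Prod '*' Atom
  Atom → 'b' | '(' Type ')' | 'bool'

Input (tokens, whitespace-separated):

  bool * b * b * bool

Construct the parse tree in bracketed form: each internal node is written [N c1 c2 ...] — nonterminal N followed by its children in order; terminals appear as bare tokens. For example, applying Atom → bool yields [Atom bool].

[Type [Prod [Prod [Prod [Prod [Atom bool]] * [Atom b]] * [Atom b]] * [Atom bool]]]

Type
Prod
Prod * Atom
Prod * Atom * Atom
Prod * Atom * Atom * Atom
Atom * Atom * Atom * Atom
bool * Atom * Atom * Atom
bool * b * Atom * Atom
bool * b * b * Atom
bool * b * b * bool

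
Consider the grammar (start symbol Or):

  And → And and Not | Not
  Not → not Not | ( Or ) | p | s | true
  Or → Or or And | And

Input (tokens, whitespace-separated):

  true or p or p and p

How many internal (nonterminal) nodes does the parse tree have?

11

[Or [Or [Or [And [Not true]]] or [And [Not p]]] or [And [And [Not p]] and [Not p]]]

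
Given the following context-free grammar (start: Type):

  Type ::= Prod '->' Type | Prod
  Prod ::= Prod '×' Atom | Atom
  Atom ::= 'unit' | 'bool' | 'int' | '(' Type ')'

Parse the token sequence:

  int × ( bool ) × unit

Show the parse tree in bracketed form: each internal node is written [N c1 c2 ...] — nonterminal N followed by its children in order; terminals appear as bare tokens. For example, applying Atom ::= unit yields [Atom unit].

Type
Prod
Prod × Atom
Prod × Atom × Atom
Atom × Atom × Atom
int × Atom × Atom
int × ( Type ) × Atom
int × ( Prod ) × Atom
int × ( Atom ) × Atom
int × ( bool ) × Atom
int × ( bool ) × unit

[Type [Prod [Prod [Prod [Atom int]] × [Atom ( [Type [Prod [Atom bool]]] )]] × [Atom unit]]]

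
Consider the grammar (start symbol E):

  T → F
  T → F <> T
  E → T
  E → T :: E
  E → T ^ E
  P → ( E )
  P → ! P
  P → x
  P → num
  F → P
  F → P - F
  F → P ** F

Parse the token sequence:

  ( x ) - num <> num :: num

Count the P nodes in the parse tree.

5

[E [T [F [P ( [E [T [F [P x]]]] )] - [F [P num]]] <> [T [F [P num]]]] :: [E [T [F [P num]]]]]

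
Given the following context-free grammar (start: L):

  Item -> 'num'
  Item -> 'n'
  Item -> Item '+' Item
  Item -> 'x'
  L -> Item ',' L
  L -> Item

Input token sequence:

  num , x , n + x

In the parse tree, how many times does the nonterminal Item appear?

5

[L [Item num] , [L [Item x] , [L [Item [Item n] + [Item x]]]]]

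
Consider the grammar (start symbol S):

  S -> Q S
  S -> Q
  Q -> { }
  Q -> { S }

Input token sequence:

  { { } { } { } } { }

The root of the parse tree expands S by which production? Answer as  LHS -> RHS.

S -> Q S

[S [Q { [S [Q { }] [S [Q { }] [S [Q { }]]]] }] [S [Q { }]]]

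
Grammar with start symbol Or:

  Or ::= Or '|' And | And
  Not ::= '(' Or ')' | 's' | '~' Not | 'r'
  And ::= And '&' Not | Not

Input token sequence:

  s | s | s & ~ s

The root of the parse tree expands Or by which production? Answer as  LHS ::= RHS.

Or ::= Or '|' And

[Or [Or [Or [And [Not s]]] | [And [Not s]]] | [And [And [Not s]] & [Not ~ [Not s]]]]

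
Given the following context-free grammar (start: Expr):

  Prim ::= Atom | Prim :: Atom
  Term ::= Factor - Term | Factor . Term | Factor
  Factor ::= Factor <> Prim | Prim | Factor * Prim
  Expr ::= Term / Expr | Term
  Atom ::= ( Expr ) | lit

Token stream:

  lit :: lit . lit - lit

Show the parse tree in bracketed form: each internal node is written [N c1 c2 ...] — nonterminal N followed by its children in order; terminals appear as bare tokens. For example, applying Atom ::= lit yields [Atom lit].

Expr
Term
Factor . Term
Prim . Term
Prim :: Atom . Term
Atom :: Atom . Term
lit :: Atom . Term
lit :: lit . Term
lit :: lit . Factor - Term
lit :: lit . Prim - Term
lit :: lit . Atom - Term
lit :: lit . lit - Term
lit :: lit . lit - Factor
lit :: lit . lit - Prim
lit :: lit . lit - Atom
lit :: lit . lit - lit

[Expr [Term [Factor [Prim [Prim [Atom lit]] :: [Atom lit]]] . [Term [Factor [Prim [Atom lit]]] - [Term [Factor [Prim [Atom lit]]]]]]]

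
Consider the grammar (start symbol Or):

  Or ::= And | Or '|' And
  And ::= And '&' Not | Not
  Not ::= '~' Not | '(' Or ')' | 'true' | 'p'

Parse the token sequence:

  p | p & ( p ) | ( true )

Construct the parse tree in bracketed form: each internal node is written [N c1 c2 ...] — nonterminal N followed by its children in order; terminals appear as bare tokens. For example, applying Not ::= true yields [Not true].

Or
Or | And
Or | And | And
And | And | And
Not | And | And
p | And | And
p | And & Not | And
p | Not & Not | And
p | p & Not | And
p | p & ( Or ) | And
p | p & ( And ) | And
p | p & ( Not ) | And
p | p & ( p ) | And
p | p & ( p ) | Not
p | p & ( p ) | ( Or )
p | p & ( p ) | ( And )
p | p & ( p ) | ( Not )
p | p & ( p ) | ( true )

[Or [Or [Or [And [Not p]]] | [And [And [Not p]] & [Not ( [Or [And [Not p]]] )]]] | [And [Not ( [Or [And [Not true]]] )]]]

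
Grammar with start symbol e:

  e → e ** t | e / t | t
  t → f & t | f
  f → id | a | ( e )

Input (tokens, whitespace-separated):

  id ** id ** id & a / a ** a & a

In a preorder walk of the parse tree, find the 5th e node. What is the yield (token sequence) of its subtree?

[e [e [e [e [e [t [f id]]] ** [t [f id]]] ** [t [f id] & [t [f a]]]] / [t [f a]]] ** [t [f a] & [t [f a]]]]

id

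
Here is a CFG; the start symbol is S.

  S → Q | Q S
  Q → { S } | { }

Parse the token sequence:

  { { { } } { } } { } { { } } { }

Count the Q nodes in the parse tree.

[S [Q { [S [Q { [S [Q { }]] }] [S [Q { }]]] }] [S [Q { }] [S [Q { [S [Q { }]] }] [S [Q { }]]]]]

8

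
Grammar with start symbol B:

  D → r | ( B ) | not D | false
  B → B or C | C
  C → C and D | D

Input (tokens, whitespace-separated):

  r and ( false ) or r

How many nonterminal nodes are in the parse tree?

[B [B [C [C [D r]] and [D ( [B [C [D false]]] )]]] or [C [D r]]]

11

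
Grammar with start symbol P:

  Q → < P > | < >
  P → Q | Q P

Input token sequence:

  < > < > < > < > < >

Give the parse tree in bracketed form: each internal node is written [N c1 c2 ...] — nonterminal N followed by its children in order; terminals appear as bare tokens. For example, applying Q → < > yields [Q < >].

[P [Q < >] [P [Q < >] [P [Q < >] [P [Q < >] [P [Q < >]]]]]]

P
Q P
< > P
< > Q P
< > < > P
< > < > Q P
< > < > < > P
< > < > < > Q P
< > < > < > < > P
< > < > < > < > Q
< > < > < > < > < >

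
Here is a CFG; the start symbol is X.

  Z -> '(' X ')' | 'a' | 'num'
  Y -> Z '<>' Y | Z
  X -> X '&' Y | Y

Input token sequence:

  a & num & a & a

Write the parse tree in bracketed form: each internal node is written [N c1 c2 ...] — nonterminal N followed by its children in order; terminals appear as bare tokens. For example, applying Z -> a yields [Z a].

[X [X [X [X [Y [Z a]]] & [Y [Z num]]] & [Y [Z a]]] & [Y [Z a]]]

X
X & Y
X & Y & Y
X & Y & Y & Y
Y & Y & Y & Y
Z & Y & Y & Y
a & Y & Y & Y
a & Z & Y & Y
a & num & Y & Y
a & num & Z & Y
a & num & a & Y
a & num & a & Z
a & num & a & a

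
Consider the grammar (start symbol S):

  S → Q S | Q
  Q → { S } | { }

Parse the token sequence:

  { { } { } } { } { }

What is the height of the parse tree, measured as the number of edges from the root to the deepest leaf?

5

[S [Q { [S [Q { }] [S [Q { }]]] }] [S [Q { }] [S [Q { }]]]]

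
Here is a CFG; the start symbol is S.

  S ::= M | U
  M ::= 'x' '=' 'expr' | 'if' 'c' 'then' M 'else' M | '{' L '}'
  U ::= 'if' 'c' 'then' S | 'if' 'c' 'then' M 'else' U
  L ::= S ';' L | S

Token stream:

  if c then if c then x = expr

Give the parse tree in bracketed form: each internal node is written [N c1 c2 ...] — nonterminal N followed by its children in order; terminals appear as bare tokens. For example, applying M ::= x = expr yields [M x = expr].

S
U
if c then S
if c then U
if c then if c then S
if c then if c then M
if c then if c then x = expr

[S [U if c then [S [U if c then [S [M x = expr]]]]]]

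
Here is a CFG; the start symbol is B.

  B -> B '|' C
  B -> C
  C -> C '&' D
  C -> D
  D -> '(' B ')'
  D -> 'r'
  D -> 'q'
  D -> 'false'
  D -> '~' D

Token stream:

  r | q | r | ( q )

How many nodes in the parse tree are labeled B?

5

[B [B [B [B [C [D r]]] | [C [D q]]] | [C [D r]]] | [C [D ( [B [C [D q]]] )]]]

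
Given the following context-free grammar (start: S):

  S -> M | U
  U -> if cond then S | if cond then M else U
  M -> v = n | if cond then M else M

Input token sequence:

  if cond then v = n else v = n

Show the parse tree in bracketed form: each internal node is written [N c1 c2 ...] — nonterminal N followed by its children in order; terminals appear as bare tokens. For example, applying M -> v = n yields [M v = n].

[S [M if cond then [M v = n] else [M v = n]]]

S
M
if cond then M else M
if cond then v = n else M
if cond then v = n else v = n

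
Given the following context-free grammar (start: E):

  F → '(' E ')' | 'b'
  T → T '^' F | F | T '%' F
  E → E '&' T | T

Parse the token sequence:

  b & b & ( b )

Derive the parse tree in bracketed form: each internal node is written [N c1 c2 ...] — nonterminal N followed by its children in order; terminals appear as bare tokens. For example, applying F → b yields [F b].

[E [E [E [T [F b]]] & [T [F b]]] & [T [F ( [E [T [F b]]] )]]]

E
E & T
E & T & T
T & T & T
F & T & T
b & T & T
b & F & T
b & b & T
b & b & F
b & b & ( E )
b & b & ( T )
b & b & ( F )
b & b & ( b )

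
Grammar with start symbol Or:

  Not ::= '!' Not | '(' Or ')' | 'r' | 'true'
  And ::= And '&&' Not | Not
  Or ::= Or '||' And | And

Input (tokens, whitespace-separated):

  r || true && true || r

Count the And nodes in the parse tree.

4

[Or [Or [Or [And [Not r]]] || [And [And [Not true]] && [Not true]]] || [And [Not r]]]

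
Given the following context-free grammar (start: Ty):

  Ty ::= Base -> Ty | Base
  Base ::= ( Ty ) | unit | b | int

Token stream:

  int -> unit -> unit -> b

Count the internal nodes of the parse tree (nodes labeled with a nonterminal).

8

[Ty [Base int] -> [Ty [Base unit] -> [Ty [Base unit] -> [Ty [Base b]]]]]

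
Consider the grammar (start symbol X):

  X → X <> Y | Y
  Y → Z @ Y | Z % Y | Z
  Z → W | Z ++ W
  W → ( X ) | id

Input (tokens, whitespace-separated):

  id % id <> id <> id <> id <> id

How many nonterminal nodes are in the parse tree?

23

[X [X [X [X [X [Y [Z [W id]] % [Y [Z [W id]]]]] <> [Y [Z [W id]]]] <> [Y [Z [W id]]]] <> [Y [Z [W id]]]] <> [Y [Z [W id]]]]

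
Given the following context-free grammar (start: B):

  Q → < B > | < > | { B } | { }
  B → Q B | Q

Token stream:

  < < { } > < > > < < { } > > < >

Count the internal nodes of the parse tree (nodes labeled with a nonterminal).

16

[B [Q < [B [Q < [B [Q { }]] >] [B [Q < >]]] >] [B [Q < [B [Q < [B [Q { }]] >]] >] [B [Q < >]]]]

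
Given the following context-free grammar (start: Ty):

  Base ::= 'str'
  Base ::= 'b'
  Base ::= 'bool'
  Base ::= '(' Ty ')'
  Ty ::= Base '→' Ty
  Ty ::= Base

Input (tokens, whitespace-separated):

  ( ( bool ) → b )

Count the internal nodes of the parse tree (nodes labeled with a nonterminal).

8

[Ty [Base ( [Ty [Base ( [Ty [Base bool]] )] → [Ty [Base b]]] )]]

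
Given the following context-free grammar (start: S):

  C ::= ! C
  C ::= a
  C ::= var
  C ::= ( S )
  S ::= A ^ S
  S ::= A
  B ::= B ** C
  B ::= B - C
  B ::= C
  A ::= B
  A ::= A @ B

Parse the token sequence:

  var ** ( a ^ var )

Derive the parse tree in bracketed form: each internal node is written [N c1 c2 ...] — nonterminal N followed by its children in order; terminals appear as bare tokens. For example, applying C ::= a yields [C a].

S
A
B
B ** C
C ** C
var ** C
var ** ( S )
var ** ( A ^ S )
var ** ( B ^ S )
var ** ( C ^ S )
var ** ( a ^ S )
var ** ( a ^ A )
var ** ( a ^ B )
var ** ( a ^ C )
var ** ( a ^ var )

[S [A [B [B [C var]] ** [C ( [S [A [B [C a]]] ^ [S [A [B [C var]]]]] )]]]]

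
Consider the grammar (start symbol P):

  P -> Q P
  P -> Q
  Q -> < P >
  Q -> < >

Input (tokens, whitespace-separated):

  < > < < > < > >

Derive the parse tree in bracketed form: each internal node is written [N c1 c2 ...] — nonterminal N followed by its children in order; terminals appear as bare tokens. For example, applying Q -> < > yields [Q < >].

[P [Q < >] [P [Q < [P [Q < >] [P [Q < >]]] >]]]

P
Q P
< > P
< > Q
< > < P >
< > < Q P >
< > < < > P >
< > < < > Q >
< > < < > < > >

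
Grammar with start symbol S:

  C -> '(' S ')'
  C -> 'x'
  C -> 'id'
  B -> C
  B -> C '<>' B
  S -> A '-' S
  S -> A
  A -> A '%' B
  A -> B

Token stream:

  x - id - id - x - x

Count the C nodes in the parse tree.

5

[S [A [B [C x]]] - [S [A [B [C id]]] - [S [A [B [C id]]] - [S [A [B [C x]]] - [S [A [B [C x]]]]]]]]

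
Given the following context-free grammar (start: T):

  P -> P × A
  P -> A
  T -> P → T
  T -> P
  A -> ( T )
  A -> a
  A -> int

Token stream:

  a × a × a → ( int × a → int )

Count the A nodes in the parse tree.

7

[T [P [P [P [A a]] × [A a]] × [A a]] → [T [P [A ( [T [P [P [A int]] × [A a]] → [T [P [A int]]]] )]]]]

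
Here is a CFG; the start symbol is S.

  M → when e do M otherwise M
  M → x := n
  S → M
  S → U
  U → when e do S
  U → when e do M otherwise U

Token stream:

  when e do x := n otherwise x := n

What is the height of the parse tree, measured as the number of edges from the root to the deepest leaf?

3

[S [M when e do [M x := n] otherwise [M x := n]]]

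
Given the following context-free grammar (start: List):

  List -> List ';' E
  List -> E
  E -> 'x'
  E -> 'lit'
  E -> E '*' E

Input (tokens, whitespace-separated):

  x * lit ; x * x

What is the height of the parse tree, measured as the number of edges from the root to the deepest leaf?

4

[List [List [E [E x] * [E lit]]] ; [E [E x] * [E x]]]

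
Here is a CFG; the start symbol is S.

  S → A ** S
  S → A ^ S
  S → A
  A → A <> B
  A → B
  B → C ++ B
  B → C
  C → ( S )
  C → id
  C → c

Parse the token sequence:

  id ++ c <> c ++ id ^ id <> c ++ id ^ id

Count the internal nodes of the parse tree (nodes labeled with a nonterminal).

[S [A [A [B [C id] ++ [B [C c]]]] <> [B [C c] ++ [B [C id]]]] ^ [S [A [A [B [C id]]] <> [B [C c] ++ [B [C id]]]] ^ [S [A [B [C id]]]]]]

24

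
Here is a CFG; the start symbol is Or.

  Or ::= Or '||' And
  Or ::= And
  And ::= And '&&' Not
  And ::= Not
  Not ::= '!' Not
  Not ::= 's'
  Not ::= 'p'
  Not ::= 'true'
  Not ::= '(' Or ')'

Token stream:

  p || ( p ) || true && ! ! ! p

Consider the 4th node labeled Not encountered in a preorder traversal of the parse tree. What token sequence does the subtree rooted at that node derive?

true

[Or [Or [Or [And [Not p]]] || [And [Not ( [Or [And [Not p]]] )]]] || [And [And [Not true]] && [Not ! [Not ! [Not ! [Not p]]]]]]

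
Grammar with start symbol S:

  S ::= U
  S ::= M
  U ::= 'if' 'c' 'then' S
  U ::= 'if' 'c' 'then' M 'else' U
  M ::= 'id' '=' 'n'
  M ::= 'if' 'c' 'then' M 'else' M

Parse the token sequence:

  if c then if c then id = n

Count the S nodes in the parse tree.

3

[S [U if c then [S [U if c then [S [M id = n]]]]]]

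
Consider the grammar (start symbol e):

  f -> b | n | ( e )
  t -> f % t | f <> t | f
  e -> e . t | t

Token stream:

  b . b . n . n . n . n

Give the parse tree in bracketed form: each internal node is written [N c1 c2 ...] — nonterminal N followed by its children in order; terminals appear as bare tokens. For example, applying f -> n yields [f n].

[e [e [e [e [e [e [t [f b]]] . [t [f b]]] . [t [f n]]] . [t [f n]]] . [t [f n]]] . [t [f n]]]

e
e . t
e . t . t
e . t . t . t
e . t . t . t . t
e . t . t . t . t . t
t . t . t . t . t . t
f . t . t . t . t . t
b . t . t . t . t . t
b . f . t . t . t . t
b . b . t . t . t . t
b . b . f . t . t . t
b . b . n . t . t . t
b . b . n . f . t . t
b . b . n . n . t . t
b . b . n . n . f . t
b . b . n . n . n . t
b . b . n . n . n . f
b . b . n . n . n . n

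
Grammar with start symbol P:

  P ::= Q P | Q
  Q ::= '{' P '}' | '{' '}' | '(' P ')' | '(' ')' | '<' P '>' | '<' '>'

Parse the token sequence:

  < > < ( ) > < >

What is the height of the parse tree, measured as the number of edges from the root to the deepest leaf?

5

[P [Q < >] [P [Q < [P [Q ( )]] >] [P [Q < >]]]]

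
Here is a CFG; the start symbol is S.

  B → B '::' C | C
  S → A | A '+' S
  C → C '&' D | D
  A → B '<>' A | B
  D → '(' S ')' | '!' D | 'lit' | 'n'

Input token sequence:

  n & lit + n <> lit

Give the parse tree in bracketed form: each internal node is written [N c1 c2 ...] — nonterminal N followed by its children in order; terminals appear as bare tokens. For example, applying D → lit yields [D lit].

[S [A [B [C [C [D n]] & [D lit]]]] + [S [A [B [C [D n]]] <> [A [B [C [D lit]]]]]]]

S
A + S
B + S
C + S
C & D + S
D & D + S
n & D + S
n & lit + S
n & lit + A
n & lit + B <> A
n & lit + C <> A
n & lit + D <> A
n & lit + n <> A
n & lit + n <> B
n & lit + n <> C
n & lit + n <> D
n & lit + n <> lit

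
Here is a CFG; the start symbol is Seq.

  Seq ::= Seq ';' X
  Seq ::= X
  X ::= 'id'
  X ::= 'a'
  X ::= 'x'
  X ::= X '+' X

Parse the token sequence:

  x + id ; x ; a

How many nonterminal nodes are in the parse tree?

8

[Seq [Seq [Seq [X [X x] + [X id]]] ; [X x]] ; [X a]]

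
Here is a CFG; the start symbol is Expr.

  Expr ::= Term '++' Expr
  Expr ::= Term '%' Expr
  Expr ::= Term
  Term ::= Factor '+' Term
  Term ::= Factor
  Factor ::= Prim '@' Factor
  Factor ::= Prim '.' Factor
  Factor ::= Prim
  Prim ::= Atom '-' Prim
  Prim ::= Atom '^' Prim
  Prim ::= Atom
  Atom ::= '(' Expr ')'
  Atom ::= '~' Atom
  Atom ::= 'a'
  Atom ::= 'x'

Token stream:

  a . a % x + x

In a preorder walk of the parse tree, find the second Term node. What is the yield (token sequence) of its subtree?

x + x

[Expr [Term [Factor [Prim [Atom a]] . [Factor [Prim [Atom a]]]]] % [Expr [Term [Factor [Prim [Atom x]]] + [Term [Factor [Prim [Atom x]]]]]]]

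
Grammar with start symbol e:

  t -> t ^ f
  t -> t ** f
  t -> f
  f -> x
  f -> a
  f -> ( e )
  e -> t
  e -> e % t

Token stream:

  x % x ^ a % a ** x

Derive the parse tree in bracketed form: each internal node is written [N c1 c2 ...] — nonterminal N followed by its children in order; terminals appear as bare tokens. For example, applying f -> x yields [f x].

e
e % t
e % t % t
t % t % t
f % t % t
x % t % t
x % t ^ f % t
x % f ^ f % t
x % x ^ f % t
x % x ^ a % t
x % x ^ a % t ** f
x % x ^ a % f ** f
x % x ^ a % a ** f
x % x ^ a % a ** x

[e [e [e [t [f x]]] % [t [t [f x]] ^ [f a]]] % [t [t [f a]] ** [f x]]]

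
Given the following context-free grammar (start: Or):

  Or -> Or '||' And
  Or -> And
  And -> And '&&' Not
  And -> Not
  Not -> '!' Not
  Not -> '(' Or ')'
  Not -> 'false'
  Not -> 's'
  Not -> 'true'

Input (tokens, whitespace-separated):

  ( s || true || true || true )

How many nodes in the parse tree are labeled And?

5

[Or [And [Not ( [Or [Or [Or [Or [And [Not s]]] || [And [Not true]]] || [And [Not true]]] || [And [Not true]]] )]]]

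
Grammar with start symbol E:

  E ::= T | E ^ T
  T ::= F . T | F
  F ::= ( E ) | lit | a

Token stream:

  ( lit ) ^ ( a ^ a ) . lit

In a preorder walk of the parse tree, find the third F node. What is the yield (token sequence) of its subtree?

[E [E [T [F ( [E [T [F lit]]] )]]] ^ [T [F ( [E [E [T [F a]]] ^ [T [F a]]] )] . [T [F lit]]]]

( a ^ a )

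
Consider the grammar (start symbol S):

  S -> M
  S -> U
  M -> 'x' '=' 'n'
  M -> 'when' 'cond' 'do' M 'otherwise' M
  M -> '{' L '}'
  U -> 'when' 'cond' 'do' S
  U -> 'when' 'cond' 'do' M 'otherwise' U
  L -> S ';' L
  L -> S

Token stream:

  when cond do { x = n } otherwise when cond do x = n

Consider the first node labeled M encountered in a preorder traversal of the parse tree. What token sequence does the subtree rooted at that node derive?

{ x = n }

[S [U when cond do [M { [L [S [M x = n]]] }] otherwise [U when cond do [S [M x = n]]]]]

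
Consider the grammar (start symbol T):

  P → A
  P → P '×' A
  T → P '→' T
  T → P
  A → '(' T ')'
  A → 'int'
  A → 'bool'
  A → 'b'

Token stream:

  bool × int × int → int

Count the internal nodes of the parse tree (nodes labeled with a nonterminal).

10

[T [P [P [P [A bool]] × [A int]] × [A int]] → [T [P [A int]]]]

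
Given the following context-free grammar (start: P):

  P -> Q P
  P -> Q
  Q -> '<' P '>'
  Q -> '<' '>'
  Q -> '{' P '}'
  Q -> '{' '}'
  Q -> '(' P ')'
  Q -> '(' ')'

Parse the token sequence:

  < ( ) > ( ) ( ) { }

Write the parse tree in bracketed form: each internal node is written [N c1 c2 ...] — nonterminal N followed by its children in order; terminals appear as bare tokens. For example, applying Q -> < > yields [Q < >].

P
Q P
< P > P
< Q > P
< ( ) > P
< ( ) > Q P
< ( ) > ( ) P
< ( ) > ( ) Q P
< ( ) > ( ) ( ) P
< ( ) > ( ) ( ) Q
< ( ) > ( ) ( ) { }

[P [Q < [P [Q ( )]] >] [P [Q ( )] [P [Q ( )] [P [Q { }]]]]]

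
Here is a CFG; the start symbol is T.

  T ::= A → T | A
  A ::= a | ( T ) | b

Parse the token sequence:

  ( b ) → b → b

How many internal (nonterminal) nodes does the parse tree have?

8

[T [A ( [T [A b]] )] → [T [A b] → [T [A b]]]]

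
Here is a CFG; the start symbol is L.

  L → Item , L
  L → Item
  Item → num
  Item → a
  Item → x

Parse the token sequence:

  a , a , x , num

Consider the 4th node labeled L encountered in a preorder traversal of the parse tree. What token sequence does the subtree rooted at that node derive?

num

[L [Item a] , [L [Item a] , [L [Item x] , [L [Item num]]]]]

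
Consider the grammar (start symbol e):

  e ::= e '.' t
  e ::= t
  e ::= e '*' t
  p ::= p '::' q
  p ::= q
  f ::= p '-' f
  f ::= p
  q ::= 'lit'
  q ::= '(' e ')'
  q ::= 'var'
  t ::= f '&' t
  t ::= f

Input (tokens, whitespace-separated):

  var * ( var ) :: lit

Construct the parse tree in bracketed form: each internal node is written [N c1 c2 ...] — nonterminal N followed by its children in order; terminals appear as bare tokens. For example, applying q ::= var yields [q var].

e
e * t
t * t
f * t
p * t
q * t
var * t
var * f
var * p
var * p :: q
var * q :: q
var * ( e ) :: q
var * ( t ) :: q
var * ( f ) :: q
var * ( p ) :: q
var * ( q ) :: q
var * ( var ) :: q
var * ( var ) :: lit

[e [e [t [f [p [q var]]]]] * [t [f [p [p [q ( [e [t [f [p [q var]]]]] )]] :: [q lit]]]]]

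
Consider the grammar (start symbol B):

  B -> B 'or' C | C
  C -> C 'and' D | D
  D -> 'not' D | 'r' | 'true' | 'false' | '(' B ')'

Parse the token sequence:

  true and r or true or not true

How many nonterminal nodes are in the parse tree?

12

[B [B [B [C [C [D true]] and [D r]]] or [C [D true]]] or [C [D not [D true]]]]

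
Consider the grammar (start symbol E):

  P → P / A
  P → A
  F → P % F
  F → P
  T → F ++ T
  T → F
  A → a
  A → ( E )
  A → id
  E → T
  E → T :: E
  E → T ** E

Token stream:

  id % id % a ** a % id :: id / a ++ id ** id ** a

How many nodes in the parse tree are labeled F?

[E [T [F [P [A id]] % [F [P [A id]] % [F [P [A a]]]]]] ** [E [T [F [P [A a]] % [F [P [A id]]]]] :: [E [T [F [P [P [A id]] / [A a]]] ++ [T [F [P [A id]]]]] ** [E [T [F [P [A id]]]] ** [E [T [F [P [A a]]]]]]]]]

9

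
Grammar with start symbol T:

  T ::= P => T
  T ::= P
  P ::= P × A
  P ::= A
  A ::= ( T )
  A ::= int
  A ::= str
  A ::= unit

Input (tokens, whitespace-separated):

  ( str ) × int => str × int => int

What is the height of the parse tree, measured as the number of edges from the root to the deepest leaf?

[T [P [P [A ( [T [P [A str]]] )]] × [A int]] => [T [P [P [A str]] × [A int]] => [T [P [A int]]]]]

7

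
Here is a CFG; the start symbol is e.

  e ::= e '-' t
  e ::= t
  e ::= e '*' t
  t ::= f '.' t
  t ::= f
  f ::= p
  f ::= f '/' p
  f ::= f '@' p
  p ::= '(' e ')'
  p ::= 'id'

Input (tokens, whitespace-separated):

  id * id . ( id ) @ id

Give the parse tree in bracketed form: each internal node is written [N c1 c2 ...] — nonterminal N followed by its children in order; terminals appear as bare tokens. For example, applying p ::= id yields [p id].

e
e * t
t * t
f * t
p * t
id * t
id * f . t
id * p . t
id * id . t
id * id . f
id * id . f @ p
id * id . p @ p
id * id . ( e ) @ p
id * id . ( t ) @ p
id * id . ( f ) @ p
id * id . ( p ) @ p
id * id . ( id ) @ p
id * id . ( id ) @ id

[e [e [t [f [p id]]]] * [t [f [p id]] . [t [f [f [p ( [e [t [f [p id]]]] )]] @ [p id]]]]]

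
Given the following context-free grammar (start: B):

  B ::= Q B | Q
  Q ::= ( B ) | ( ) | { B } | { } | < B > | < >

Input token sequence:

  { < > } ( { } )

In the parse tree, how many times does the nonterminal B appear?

4

[B [Q { [B [Q < >]] }] [B [Q ( [B [Q { }]] )]]]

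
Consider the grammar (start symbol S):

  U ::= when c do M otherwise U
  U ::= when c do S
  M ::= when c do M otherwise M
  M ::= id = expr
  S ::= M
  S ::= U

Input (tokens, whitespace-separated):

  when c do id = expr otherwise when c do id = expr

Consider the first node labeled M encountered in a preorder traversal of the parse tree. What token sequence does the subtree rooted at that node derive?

[S [U when c do [M id = expr] otherwise [U when c do [S [M id = expr]]]]]

id = expr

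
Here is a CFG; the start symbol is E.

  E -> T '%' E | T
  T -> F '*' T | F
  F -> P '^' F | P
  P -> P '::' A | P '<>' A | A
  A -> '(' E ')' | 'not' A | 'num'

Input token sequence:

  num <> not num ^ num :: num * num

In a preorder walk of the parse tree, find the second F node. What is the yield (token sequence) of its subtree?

[E [T [F [P [P [A num]] <> [A not [A num]]] ^ [F [P [P [A num]] :: [A num]]]] * [T [F [P [A num]]]]]]

num :: num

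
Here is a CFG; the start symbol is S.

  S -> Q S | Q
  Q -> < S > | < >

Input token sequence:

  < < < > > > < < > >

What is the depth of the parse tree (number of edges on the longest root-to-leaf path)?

[S [Q < [S [Q < [S [Q < >]] >]] >] [S [Q < [S [Q < >]] >]]]

6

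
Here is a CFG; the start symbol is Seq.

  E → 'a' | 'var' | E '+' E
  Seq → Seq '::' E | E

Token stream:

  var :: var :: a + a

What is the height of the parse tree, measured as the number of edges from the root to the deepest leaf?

[Seq [Seq [Seq [E var]] :: [E var]] :: [E [E a] + [E a]]]

4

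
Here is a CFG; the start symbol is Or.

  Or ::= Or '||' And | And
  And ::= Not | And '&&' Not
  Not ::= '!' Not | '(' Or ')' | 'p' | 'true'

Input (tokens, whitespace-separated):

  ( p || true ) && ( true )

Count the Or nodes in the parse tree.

[Or [And [And [Not ( [Or [Or [And [Not p]]] || [And [Not true]]] )]] && [Not ( [Or [And [Not true]]] )]]]

4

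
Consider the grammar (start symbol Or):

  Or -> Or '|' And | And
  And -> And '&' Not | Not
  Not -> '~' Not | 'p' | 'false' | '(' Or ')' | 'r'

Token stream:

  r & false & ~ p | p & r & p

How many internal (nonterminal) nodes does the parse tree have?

15

[Or [Or [And [And [And [Not r]] & [Not false]] & [Not ~ [Not p]]]] | [And [And [And [Not p]] & [Not r]] & [Not p]]]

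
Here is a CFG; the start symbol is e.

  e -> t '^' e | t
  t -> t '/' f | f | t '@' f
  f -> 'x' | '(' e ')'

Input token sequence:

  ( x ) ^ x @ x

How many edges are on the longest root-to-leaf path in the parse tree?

[e [t [f ( [e [t [f x]]] )]] ^ [e [t [t [f x]] @ [f x]]]]

6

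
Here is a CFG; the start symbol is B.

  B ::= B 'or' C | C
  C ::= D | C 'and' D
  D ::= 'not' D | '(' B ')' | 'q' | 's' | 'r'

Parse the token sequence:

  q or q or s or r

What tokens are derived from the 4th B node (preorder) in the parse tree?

q

[B [B [B [B [C [D q]]] or [C [D q]]] or [C [D s]]] or [C [D r]]]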